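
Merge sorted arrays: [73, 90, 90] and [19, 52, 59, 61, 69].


Take 19 from B
Take 52 from B
Take 59 from B
Take 61 from B
Take 69 from B

Merged: [19, 52, 59, 61, 69, 73, 90, 90]


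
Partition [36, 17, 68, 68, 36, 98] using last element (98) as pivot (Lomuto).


Pivot: 98
  36 <= 98: advance i (no swap)
  17 <= 98: advance i (no swap)
  68 <= 98: advance i (no swap)
  68 <= 98: advance i (no swap)
  36 <= 98: advance i (no swap)
Place pivot at 5: [36, 17, 68, 68, 36, 98]

Partitioned: [36, 17, 68, 68, 36, 98]


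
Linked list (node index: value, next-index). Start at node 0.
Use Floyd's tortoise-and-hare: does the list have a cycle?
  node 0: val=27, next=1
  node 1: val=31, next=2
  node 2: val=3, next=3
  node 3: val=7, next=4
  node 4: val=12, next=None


Floyd's tortoise (slow, +1) and hare (fast, +2):
  init: slow=0, fast=0
  step 1: slow=1, fast=2
  step 2: slow=2, fast=4
  step 3: fast -> None, no cycle

Cycle: no


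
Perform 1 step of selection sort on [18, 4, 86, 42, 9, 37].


Initial: [18, 4, 86, 42, 9, 37]
Step 1: min=4 at 1
  Swap: [4, 18, 86, 42, 9, 37]

After 1 step: [4, 18, 86, 42, 9, 37]


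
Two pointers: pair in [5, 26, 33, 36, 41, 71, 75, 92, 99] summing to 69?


lo=0(5)+hi=8(99)=104
lo=0(5)+hi=7(92)=97
lo=0(5)+hi=6(75)=80
lo=0(5)+hi=5(71)=76
lo=0(5)+hi=4(41)=46
lo=1(26)+hi=4(41)=67
lo=2(33)+hi=4(41)=74
lo=2(33)+hi=3(36)=69

Yes: 33+36=69


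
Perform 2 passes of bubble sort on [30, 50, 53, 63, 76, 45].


Initial: [30, 50, 53, 63, 76, 45]
Pass 1: [30, 50, 53, 63, 45, 76] (1 swaps)
Pass 2: [30, 50, 53, 45, 63, 76] (1 swaps)

After 2 passes: [30, 50, 53, 45, 63, 76]


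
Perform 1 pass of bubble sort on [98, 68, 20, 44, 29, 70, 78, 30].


Initial: [98, 68, 20, 44, 29, 70, 78, 30]
Pass 1: [68, 20, 44, 29, 70, 78, 30, 98] (7 swaps)

After 1 pass: [68, 20, 44, 29, 70, 78, 30, 98]


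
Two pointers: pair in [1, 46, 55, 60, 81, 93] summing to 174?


lo=0(1)+hi=5(93)=94
lo=1(46)+hi=5(93)=139
lo=2(55)+hi=5(93)=148
lo=3(60)+hi=5(93)=153
lo=4(81)+hi=5(93)=174

Yes: 81+93=174


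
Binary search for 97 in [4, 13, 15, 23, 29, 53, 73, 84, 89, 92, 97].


Step 1: lo=0, hi=10, mid=5, val=53
Step 2: lo=6, hi=10, mid=8, val=89
Step 3: lo=9, hi=10, mid=9, val=92
Step 4: lo=10, hi=10, mid=10, val=97

Found at index 10


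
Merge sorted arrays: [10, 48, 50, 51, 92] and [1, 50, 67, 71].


Take 1 from B
Take 10 from A
Take 48 from A
Take 50 from A
Take 50 from B
Take 51 from A
Take 67 from B
Take 71 from B

Merged: [1, 10, 48, 50, 50, 51, 67, 71, 92]


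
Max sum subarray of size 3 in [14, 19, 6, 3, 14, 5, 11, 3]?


[0:3]: 39
[1:4]: 28
[2:5]: 23
[3:6]: 22
[4:7]: 30
[5:8]: 19

Max: 39 at [0:3]


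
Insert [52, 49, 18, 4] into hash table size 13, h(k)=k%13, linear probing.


Insert 52: h=0 -> slot 0
Insert 49: h=10 -> slot 10
Insert 18: h=5 -> slot 5
Insert 4: h=4 -> slot 4

Table: [52, None, None, None, 4, 18, None, None, None, None, 49, None, None]


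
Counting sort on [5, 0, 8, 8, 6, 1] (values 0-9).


Input: [5, 0, 8, 8, 6, 1]
Counts: [1, 1, 0, 0, 0, 1, 1, 0, 2, 0]

Sorted: [0, 1, 5, 6, 8, 8]


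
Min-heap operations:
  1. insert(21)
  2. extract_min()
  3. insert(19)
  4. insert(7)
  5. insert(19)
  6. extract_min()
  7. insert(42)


insert(21) -> [21]
extract_min()->21, []
insert(19) -> [19]
insert(7) -> [7, 19]
insert(19) -> [7, 19, 19]
extract_min()->7, [19, 19]
insert(42) -> [19, 19, 42]

Final heap: [19, 19, 42]


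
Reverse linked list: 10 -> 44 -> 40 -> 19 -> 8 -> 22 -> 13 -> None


Step 1: curr=10, set curr.next=prev(None) | reversed so far: 10
Step 2: curr=44, set curr.next=prev(10) | reversed so far: 44 -> 10
Step 3: curr=40, set curr.next=prev(44) | reversed so far: 40 -> 44 -> 10
Step 4: curr=19, set curr.next=prev(40) | reversed so far: 19 -> 40 -> 44 -> 10
Step 5: curr=8, set curr.next=prev(19) | reversed so far: 8 -> 19 -> 40 -> 44 -> 10
Step 6: curr=22, set curr.next=prev(8) | reversed so far: 22 -> 8 -> 19 -> 40 -> 44 -> 10
Step 7: curr=13, set curr.next=prev(22) | reversed so far: 13 -> 22 -> 8 -> 19 -> 40 -> 44 -> 10

13 -> 22 -> 8 -> 19 -> 40 -> 44 -> 10 -> None


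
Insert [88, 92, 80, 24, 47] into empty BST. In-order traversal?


Insert 88: root
Insert 92: R from 88
Insert 80: L from 88
Insert 24: L from 88 -> L from 80
Insert 47: L from 88 -> L from 80 -> R from 24

In-order: [24, 47, 80, 88, 92]


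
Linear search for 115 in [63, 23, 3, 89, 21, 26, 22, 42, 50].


i=0: 63!=115
i=1: 23!=115
i=2: 3!=115
i=3: 89!=115
i=4: 21!=115
i=5: 26!=115
i=6: 22!=115
i=7: 42!=115
i=8: 50!=115

Not found, 9 comps


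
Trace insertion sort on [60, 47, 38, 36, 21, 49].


Initial: [60, 47, 38, 36, 21, 49]
Insert 47: [47, 60, 38, 36, 21, 49]
Insert 38: [38, 47, 60, 36, 21, 49]
Insert 36: [36, 38, 47, 60, 21, 49]
Insert 21: [21, 36, 38, 47, 60, 49]
Insert 49: [21, 36, 38, 47, 49, 60]

Sorted: [21, 36, 38, 47, 49, 60]


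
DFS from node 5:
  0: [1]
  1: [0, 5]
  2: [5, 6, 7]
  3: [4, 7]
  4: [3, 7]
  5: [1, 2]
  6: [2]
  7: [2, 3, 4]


Visit 5, push [2, 1]
Visit 1, push [0]
Visit 0, push []
Visit 2, push [7, 6]
Visit 6, push []
Visit 7, push [4, 3]
Visit 3, push [4]
Visit 4, push []

DFS order: [5, 1, 0, 2, 6, 7, 3, 4]


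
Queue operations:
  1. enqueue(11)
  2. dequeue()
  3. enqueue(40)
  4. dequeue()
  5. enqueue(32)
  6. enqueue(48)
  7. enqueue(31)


enqueue(11) -> [11]
dequeue()->11, []
enqueue(40) -> [40]
dequeue()->40, []
enqueue(32) -> [32]
enqueue(48) -> [32, 48]
enqueue(31) -> [32, 48, 31]

Final queue: [32, 48, 31]


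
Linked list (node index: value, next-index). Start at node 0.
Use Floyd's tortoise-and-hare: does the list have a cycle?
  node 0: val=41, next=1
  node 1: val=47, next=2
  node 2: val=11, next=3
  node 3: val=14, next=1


Floyd's tortoise (slow, +1) and hare (fast, +2):
  init: slow=0, fast=0
  step 1: slow=1, fast=2
  step 2: slow=2, fast=1
  step 3: slow=3, fast=3
  slow == fast at node 3: cycle detected

Cycle: yes


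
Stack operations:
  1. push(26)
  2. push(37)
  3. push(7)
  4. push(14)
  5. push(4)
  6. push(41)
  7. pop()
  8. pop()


push(26) -> [26]
push(37) -> [26, 37]
push(7) -> [26, 37, 7]
push(14) -> [26, 37, 7, 14]
push(4) -> [26, 37, 7, 14, 4]
push(41) -> [26, 37, 7, 14, 4, 41]
pop()->41, [26, 37, 7, 14, 4]
pop()->4, [26, 37, 7, 14]

Final stack: [26, 37, 7, 14]


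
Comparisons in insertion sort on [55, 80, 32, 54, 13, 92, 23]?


Algorithm: insertion sort
Input: [55, 80, 32, 54, 13, 92, 23]
Sorted: [13, 23, 32, 54, 55, 80, 92]

17


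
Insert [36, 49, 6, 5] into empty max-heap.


Insert 36: [36]
Insert 49: [49, 36]
Insert 6: [49, 36, 6]
Insert 5: [49, 36, 6, 5]

Final heap: [49, 36, 6, 5]


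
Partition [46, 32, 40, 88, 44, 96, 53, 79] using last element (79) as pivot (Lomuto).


Pivot: 79
  46 <= 79: advance i (no swap)
  32 <= 79: advance i (no swap)
  40 <= 79: advance i (no swap)
  44 <= 79: swap -> [46, 32, 40, 44, 88, 96, 53, 79]
  53 <= 79: swap -> [46, 32, 40, 44, 53, 96, 88, 79]
Place pivot at 5: [46, 32, 40, 44, 53, 79, 88, 96]

Partitioned: [46, 32, 40, 44, 53, 79, 88, 96]


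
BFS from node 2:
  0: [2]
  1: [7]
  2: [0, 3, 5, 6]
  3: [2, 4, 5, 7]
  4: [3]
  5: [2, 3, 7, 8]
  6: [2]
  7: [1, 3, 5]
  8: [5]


Visit 2, enqueue [0, 3, 5, 6]
Visit 0, enqueue []
Visit 3, enqueue [4, 7]
Visit 5, enqueue [8]
Visit 6, enqueue []
Visit 4, enqueue []
Visit 7, enqueue [1]
Visit 8, enqueue []
Visit 1, enqueue []

BFS order: [2, 0, 3, 5, 6, 4, 7, 8, 1]


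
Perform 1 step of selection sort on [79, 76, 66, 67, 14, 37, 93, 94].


Initial: [79, 76, 66, 67, 14, 37, 93, 94]
Step 1: min=14 at 4
  Swap: [14, 76, 66, 67, 79, 37, 93, 94]

After 1 step: [14, 76, 66, 67, 79, 37, 93, 94]


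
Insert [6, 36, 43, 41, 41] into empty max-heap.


Insert 6: [6]
Insert 36: [36, 6]
Insert 43: [43, 6, 36]
Insert 41: [43, 41, 36, 6]
Insert 41: [43, 41, 36, 6, 41]

Final heap: [43, 41, 36, 6, 41]


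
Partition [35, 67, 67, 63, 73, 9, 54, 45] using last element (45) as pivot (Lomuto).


Pivot: 45
  35 <= 45: advance i (no swap)
  9 <= 45: swap -> [35, 9, 67, 63, 73, 67, 54, 45]
Place pivot at 2: [35, 9, 45, 63, 73, 67, 54, 67]

Partitioned: [35, 9, 45, 63, 73, 67, 54, 67]


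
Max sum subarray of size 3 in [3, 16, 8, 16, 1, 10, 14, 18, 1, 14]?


[0:3]: 27
[1:4]: 40
[2:5]: 25
[3:6]: 27
[4:7]: 25
[5:8]: 42
[6:9]: 33
[7:10]: 33

Max: 42 at [5:8]


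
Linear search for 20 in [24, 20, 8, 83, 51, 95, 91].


i=0: 24!=20
i=1: 20==20 found!

Found at 1, 2 comps


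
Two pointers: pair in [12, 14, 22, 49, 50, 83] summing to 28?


lo=0(12)+hi=5(83)=95
lo=0(12)+hi=4(50)=62
lo=0(12)+hi=3(49)=61
lo=0(12)+hi=2(22)=34
lo=0(12)+hi=1(14)=26

No pair found


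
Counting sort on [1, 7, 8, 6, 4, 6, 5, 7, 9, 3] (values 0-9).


Input: [1, 7, 8, 6, 4, 6, 5, 7, 9, 3]
Counts: [0, 1, 0, 1, 1, 1, 2, 2, 1, 1]

Sorted: [1, 3, 4, 5, 6, 6, 7, 7, 8, 9]


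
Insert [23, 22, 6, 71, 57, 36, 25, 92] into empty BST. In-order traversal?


Insert 23: root
Insert 22: L from 23
Insert 6: L from 23 -> L from 22
Insert 71: R from 23
Insert 57: R from 23 -> L from 71
Insert 36: R from 23 -> L from 71 -> L from 57
Insert 25: R from 23 -> L from 71 -> L from 57 -> L from 36
Insert 92: R from 23 -> R from 71

In-order: [6, 22, 23, 25, 36, 57, 71, 92]


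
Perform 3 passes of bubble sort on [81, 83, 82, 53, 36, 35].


Initial: [81, 83, 82, 53, 36, 35]
Pass 1: [81, 82, 53, 36, 35, 83] (4 swaps)
Pass 2: [81, 53, 36, 35, 82, 83] (3 swaps)
Pass 3: [53, 36, 35, 81, 82, 83] (3 swaps)

After 3 passes: [53, 36, 35, 81, 82, 83]


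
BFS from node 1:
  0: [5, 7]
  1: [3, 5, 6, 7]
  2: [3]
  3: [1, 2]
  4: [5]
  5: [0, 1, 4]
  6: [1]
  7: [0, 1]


Visit 1, enqueue [3, 5, 6, 7]
Visit 3, enqueue [2]
Visit 5, enqueue [0, 4]
Visit 6, enqueue []
Visit 7, enqueue []
Visit 2, enqueue []
Visit 0, enqueue []
Visit 4, enqueue []

BFS order: [1, 3, 5, 6, 7, 2, 0, 4]


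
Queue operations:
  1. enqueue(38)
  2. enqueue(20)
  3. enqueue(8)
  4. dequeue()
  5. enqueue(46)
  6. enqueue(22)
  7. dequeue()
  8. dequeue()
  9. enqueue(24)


enqueue(38) -> [38]
enqueue(20) -> [38, 20]
enqueue(8) -> [38, 20, 8]
dequeue()->38, [20, 8]
enqueue(46) -> [20, 8, 46]
enqueue(22) -> [20, 8, 46, 22]
dequeue()->20, [8, 46, 22]
dequeue()->8, [46, 22]
enqueue(24) -> [46, 22, 24]

Final queue: [46, 22, 24]


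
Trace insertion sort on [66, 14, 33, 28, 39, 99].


Initial: [66, 14, 33, 28, 39, 99]
Insert 14: [14, 66, 33, 28, 39, 99]
Insert 33: [14, 33, 66, 28, 39, 99]
Insert 28: [14, 28, 33, 66, 39, 99]
Insert 39: [14, 28, 33, 39, 66, 99]
Insert 99: [14, 28, 33, 39, 66, 99]

Sorted: [14, 28, 33, 39, 66, 99]


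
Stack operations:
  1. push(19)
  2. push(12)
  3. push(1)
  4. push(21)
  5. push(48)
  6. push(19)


push(19) -> [19]
push(12) -> [19, 12]
push(1) -> [19, 12, 1]
push(21) -> [19, 12, 1, 21]
push(48) -> [19, 12, 1, 21, 48]
push(19) -> [19, 12, 1, 21, 48, 19]

Final stack: [19, 12, 1, 21, 48, 19]


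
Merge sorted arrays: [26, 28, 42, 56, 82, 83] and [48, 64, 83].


Take 26 from A
Take 28 from A
Take 42 from A
Take 48 from B
Take 56 from A
Take 64 from B
Take 82 from A
Take 83 from A

Merged: [26, 28, 42, 48, 56, 64, 82, 83, 83]


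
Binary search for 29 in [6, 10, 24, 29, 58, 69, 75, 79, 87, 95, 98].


Step 1: lo=0, hi=10, mid=5, val=69
Step 2: lo=0, hi=4, mid=2, val=24
Step 3: lo=3, hi=4, mid=3, val=29

Found at index 3


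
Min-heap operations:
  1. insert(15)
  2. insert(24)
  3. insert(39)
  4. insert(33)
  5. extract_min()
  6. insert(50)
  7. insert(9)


insert(15) -> [15]
insert(24) -> [15, 24]
insert(39) -> [15, 24, 39]
insert(33) -> [15, 24, 39, 33]
extract_min()->15, [24, 33, 39]
insert(50) -> [24, 33, 39, 50]
insert(9) -> [9, 24, 39, 50, 33]

Final heap: [9, 24, 39, 50, 33]


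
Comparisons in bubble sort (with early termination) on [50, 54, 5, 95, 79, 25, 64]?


Algorithm: bubble sort (with early termination)
Input: [50, 54, 5, 95, 79, 25, 64]
Sorted: [5, 25, 50, 54, 64, 79, 95]

20


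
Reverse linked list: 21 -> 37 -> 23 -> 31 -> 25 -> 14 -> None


Step 1: curr=21, set curr.next=prev(None) | reversed so far: 21
Step 2: curr=37, set curr.next=prev(21) | reversed so far: 37 -> 21
Step 3: curr=23, set curr.next=prev(37) | reversed so far: 23 -> 37 -> 21
Step 4: curr=31, set curr.next=prev(23) | reversed so far: 31 -> 23 -> 37 -> 21
Step 5: curr=25, set curr.next=prev(31) | reversed so far: 25 -> 31 -> 23 -> 37 -> 21
Step 6: curr=14, set curr.next=prev(25) | reversed so far: 14 -> 25 -> 31 -> 23 -> 37 -> 21

14 -> 25 -> 31 -> 23 -> 37 -> 21 -> None


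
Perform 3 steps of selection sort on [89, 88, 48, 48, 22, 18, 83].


Initial: [89, 88, 48, 48, 22, 18, 83]
Step 1: min=18 at 5
  Swap: [18, 88, 48, 48, 22, 89, 83]
Step 2: min=22 at 4
  Swap: [18, 22, 48, 48, 88, 89, 83]
Step 3: min=48 at 2
  Swap: [18, 22, 48, 48, 88, 89, 83]

After 3 steps: [18, 22, 48, 48, 88, 89, 83]


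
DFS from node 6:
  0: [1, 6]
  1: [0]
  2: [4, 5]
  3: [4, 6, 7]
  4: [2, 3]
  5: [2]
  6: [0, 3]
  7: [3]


Visit 6, push [3, 0]
Visit 0, push [1]
Visit 1, push []
Visit 3, push [7, 4]
Visit 4, push [2]
Visit 2, push [5]
Visit 5, push []
Visit 7, push []

DFS order: [6, 0, 1, 3, 4, 2, 5, 7]


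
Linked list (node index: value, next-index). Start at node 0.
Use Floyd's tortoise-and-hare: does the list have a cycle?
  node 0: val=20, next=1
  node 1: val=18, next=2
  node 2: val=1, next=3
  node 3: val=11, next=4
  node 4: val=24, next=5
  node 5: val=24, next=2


Floyd's tortoise (slow, +1) and hare (fast, +2):
  init: slow=0, fast=0
  step 1: slow=1, fast=2
  step 2: slow=2, fast=4
  step 3: slow=3, fast=2
  step 4: slow=4, fast=4
  slow == fast at node 4: cycle detected

Cycle: yes


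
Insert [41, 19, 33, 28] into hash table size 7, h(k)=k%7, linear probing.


Insert 41: h=6 -> slot 6
Insert 19: h=5 -> slot 5
Insert 33: h=5, 2 probes -> slot 0
Insert 28: h=0, 1 probes -> slot 1

Table: [33, 28, None, None, None, 19, 41]


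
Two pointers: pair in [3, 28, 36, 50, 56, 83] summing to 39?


lo=0(3)+hi=5(83)=86
lo=0(3)+hi=4(56)=59
lo=0(3)+hi=3(50)=53
lo=0(3)+hi=2(36)=39

Yes: 3+36=39


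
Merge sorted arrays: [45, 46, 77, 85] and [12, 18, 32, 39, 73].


Take 12 from B
Take 18 from B
Take 32 from B
Take 39 from B
Take 45 from A
Take 46 from A
Take 73 from B

Merged: [12, 18, 32, 39, 45, 46, 73, 77, 85]


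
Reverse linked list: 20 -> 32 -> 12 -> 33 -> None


Step 1: curr=20, set curr.next=prev(None) | reversed so far: 20
Step 2: curr=32, set curr.next=prev(20) | reversed so far: 32 -> 20
Step 3: curr=12, set curr.next=prev(32) | reversed so far: 12 -> 32 -> 20
Step 4: curr=33, set curr.next=prev(12) | reversed so far: 33 -> 12 -> 32 -> 20

33 -> 12 -> 32 -> 20 -> None


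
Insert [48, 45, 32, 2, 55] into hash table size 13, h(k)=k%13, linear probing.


Insert 48: h=9 -> slot 9
Insert 45: h=6 -> slot 6
Insert 32: h=6, 1 probes -> slot 7
Insert 2: h=2 -> slot 2
Insert 55: h=3 -> slot 3

Table: [None, None, 2, 55, None, None, 45, 32, None, 48, None, None, None]


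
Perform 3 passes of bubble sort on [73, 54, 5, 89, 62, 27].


Initial: [73, 54, 5, 89, 62, 27]
Pass 1: [54, 5, 73, 62, 27, 89] (4 swaps)
Pass 2: [5, 54, 62, 27, 73, 89] (3 swaps)
Pass 3: [5, 54, 27, 62, 73, 89] (1 swaps)

After 3 passes: [5, 54, 27, 62, 73, 89]


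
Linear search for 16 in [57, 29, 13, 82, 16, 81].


i=0: 57!=16
i=1: 29!=16
i=2: 13!=16
i=3: 82!=16
i=4: 16==16 found!

Found at 4, 5 comps


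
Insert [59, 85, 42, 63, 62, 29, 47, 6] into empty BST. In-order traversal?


Insert 59: root
Insert 85: R from 59
Insert 42: L from 59
Insert 63: R from 59 -> L from 85
Insert 62: R from 59 -> L from 85 -> L from 63
Insert 29: L from 59 -> L from 42
Insert 47: L from 59 -> R from 42
Insert 6: L from 59 -> L from 42 -> L from 29

In-order: [6, 29, 42, 47, 59, 62, 63, 85]


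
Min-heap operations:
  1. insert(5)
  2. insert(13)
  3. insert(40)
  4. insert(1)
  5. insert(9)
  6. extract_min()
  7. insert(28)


insert(5) -> [5]
insert(13) -> [5, 13]
insert(40) -> [5, 13, 40]
insert(1) -> [1, 5, 40, 13]
insert(9) -> [1, 5, 40, 13, 9]
extract_min()->1, [5, 9, 40, 13]
insert(28) -> [5, 9, 40, 13, 28]

Final heap: [5, 9, 40, 13, 28]


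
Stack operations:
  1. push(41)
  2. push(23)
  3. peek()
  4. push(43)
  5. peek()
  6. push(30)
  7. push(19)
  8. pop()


push(41) -> [41]
push(23) -> [41, 23]
peek()->23
push(43) -> [41, 23, 43]
peek()->43
push(30) -> [41, 23, 43, 30]
push(19) -> [41, 23, 43, 30, 19]
pop()->19, [41, 23, 43, 30]

Final stack: [41, 23, 43, 30]


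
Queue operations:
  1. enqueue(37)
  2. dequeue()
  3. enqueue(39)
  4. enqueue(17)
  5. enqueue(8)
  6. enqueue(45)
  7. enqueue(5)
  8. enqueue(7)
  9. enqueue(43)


enqueue(37) -> [37]
dequeue()->37, []
enqueue(39) -> [39]
enqueue(17) -> [39, 17]
enqueue(8) -> [39, 17, 8]
enqueue(45) -> [39, 17, 8, 45]
enqueue(5) -> [39, 17, 8, 45, 5]
enqueue(7) -> [39, 17, 8, 45, 5, 7]
enqueue(43) -> [39, 17, 8, 45, 5, 7, 43]

Final queue: [39, 17, 8, 45, 5, 7, 43]


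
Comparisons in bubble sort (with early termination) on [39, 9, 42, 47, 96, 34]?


Algorithm: bubble sort (with early termination)
Input: [39, 9, 42, 47, 96, 34]
Sorted: [9, 34, 39, 42, 47, 96]

15


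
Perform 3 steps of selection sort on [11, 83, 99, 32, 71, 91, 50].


Initial: [11, 83, 99, 32, 71, 91, 50]
Step 1: min=11 at 0
  Swap: [11, 83, 99, 32, 71, 91, 50]
Step 2: min=32 at 3
  Swap: [11, 32, 99, 83, 71, 91, 50]
Step 3: min=50 at 6
  Swap: [11, 32, 50, 83, 71, 91, 99]

After 3 steps: [11, 32, 50, 83, 71, 91, 99]


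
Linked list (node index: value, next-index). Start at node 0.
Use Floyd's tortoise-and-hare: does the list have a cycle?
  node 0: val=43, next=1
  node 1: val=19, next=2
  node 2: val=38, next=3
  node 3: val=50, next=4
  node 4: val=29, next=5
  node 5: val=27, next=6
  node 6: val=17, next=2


Floyd's tortoise (slow, +1) and hare (fast, +2):
  init: slow=0, fast=0
  step 1: slow=1, fast=2
  step 2: slow=2, fast=4
  step 3: slow=3, fast=6
  step 4: slow=4, fast=3
  step 5: slow=5, fast=5
  slow == fast at node 5: cycle detected

Cycle: yes


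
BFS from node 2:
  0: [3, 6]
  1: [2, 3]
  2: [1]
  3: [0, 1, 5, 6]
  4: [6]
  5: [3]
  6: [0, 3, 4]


Visit 2, enqueue [1]
Visit 1, enqueue [3]
Visit 3, enqueue [0, 5, 6]
Visit 0, enqueue []
Visit 5, enqueue []
Visit 6, enqueue [4]
Visit 4, enqueue []

BFS order: [2, 1, 3, 0, 5, 6, 4]


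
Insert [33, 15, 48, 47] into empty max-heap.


Insert 33: [33]
Insert 15: [33, 15]
Insert 48: [48, 15, 33]
Insert 47: [48, 47, 33, 15]

Final heap: [48, 47, 33, 15]


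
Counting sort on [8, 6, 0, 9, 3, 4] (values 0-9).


Input: [8, 6, 0, 9, 3, 4]
Counts: [1, 0, 0, 1, 1, 0, 1, 0, 1, 1]

Sorted: [0, 3, 4, 6, 8, 9]


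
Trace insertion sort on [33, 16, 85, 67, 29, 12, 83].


Initial: [33, 16, 85, 67, 29, 12, 83]
Insert 16: [16, 33, 85, 67, 29, 12, 83]
Insert 85: [16, 33, 85, 67, 29, 12, 83]
Insert 67: [16, 33, 67, 85, 29, 12, 83]
Insert 29: [16, 29, 33, 67, 85, 12, 83]
Insert 12: [12, 16, 29, 33, 67, 85, 83]
Insert 83: [12, 16, 29, 33, 67, 83, 85]

Sorted: [12, 16, 29, 33, 67, 83, 85]


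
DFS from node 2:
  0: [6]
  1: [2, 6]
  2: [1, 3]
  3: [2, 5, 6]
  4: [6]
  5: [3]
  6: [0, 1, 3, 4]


Visit 2, push [3, 1]
Visit 1, push [6]
Visit 6, push [4, 3, 0]
Visit 0, push []
Visit 3, push [5]
Visit 5, push []
Visit 4, push []

DFS order: [2, 1, 6, 0, 3, 5, 4]


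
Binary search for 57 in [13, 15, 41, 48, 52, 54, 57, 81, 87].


Step 1: lo=0, hi=8, mid=4, val=52
Step 2: lo=5, hi=8, mid=6, val=57

Found at index 6


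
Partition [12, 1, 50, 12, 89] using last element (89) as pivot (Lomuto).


Pivot: 89
  12 <= 89: advance i (no swap)
  1 <= 89: advance i (no swap)
  50 <= 89: advance i (no swap)
  12 <= 89: advance i (no swap)
Place pivot at 4: [12, 1, 50, 12, 89]

Partitioned: [12, 1, 50, 12, 89]


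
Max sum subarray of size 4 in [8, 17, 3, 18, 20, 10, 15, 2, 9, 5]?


[0:4]: 46
[1:5]: 58
[2:6]: 51
[3:7]: 63
[4:8]: 47
[5:9]: 36
[6:10]: 31

Max: 63 at [3:7]


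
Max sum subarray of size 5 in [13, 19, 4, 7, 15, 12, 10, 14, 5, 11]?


[0:5]: 58
[1:6]: 57
[2:7]: 48
[3:8]: 58
[4:9]: 56
[5:10]: 52

Max: 58 at [0:5]


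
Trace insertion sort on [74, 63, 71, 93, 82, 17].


Initial: [74, 63, 71, 93, 82, 17]
Insert 63: [63, 74, 71, 93, 82, 17]
Insert 71: [63, 71, 74, 93, 82, 17]
Insert 93: [63, 71, 74, 93, 82, 17]
Insert 82: [63, 71, 74, 82, 93, 17]
Insert 17: [17, 63, 71, 74, 82, 93]

Sorted: [17, 63, 71, 74, 82, 93]


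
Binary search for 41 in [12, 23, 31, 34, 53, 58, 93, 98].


Step 1: lo=0, hi=7, mid=3, val=34
Step 2: lo=4, hi=7, mid=5, val=58
Step 3: lo=4, hi=4, mid=4, val=53

Not found


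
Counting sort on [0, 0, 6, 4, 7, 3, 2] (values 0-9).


Input: [0, 0, 6, 4, 7, 3, 2]
Counts: [2, 0, 1, 1, 1, 0, 1, 1, 0, 0]

Sorted: [0, 0, 2, 3, 4, 6, 7]


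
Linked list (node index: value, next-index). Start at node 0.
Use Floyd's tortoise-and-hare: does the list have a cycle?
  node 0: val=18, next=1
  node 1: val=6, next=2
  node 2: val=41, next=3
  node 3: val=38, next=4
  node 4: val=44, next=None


Floyd's tortoise (slow, +1) and hare (fast, +2):
  init: slow=0, fast=0
  step 1: slow=1, fast=2
  step 2: slow=2, fast=4
  step 3: fast -> None, no cycle

Cycle: no


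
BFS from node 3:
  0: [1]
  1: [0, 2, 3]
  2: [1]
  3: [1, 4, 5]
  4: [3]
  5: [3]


Visit 3, enqueue [1, 4, 5]
Visit 1, enqueue [0, 2]
Visit 4, enqueue []
Visit 5, enqueue []
Visit 0, enqueue []
Visit 2, enqueue []

BFS order: [3, 1, 4, 5, 0, 2]


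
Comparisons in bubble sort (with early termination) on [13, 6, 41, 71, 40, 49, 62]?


Algorithm: bubble sort (with early termination)
Input: [13, 6, 41, 71, 40, 49, 62]
Sorted: [6, 13, 40, 41, 49, 62, 71]

15


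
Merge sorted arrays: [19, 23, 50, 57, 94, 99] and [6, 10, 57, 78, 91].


Take 6 from B
Take 10 from B
Take 19 from A
Take 23 from A
Take 50 from A
Take 57 from A
Take 57 from B
Take 78 from B
Take 91 from B

Merged: [6, 10, 19, 23, 50, 57, 57, 78, 91, 94, 99]


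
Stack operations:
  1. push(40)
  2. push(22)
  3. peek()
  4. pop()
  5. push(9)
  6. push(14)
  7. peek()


push(40) -> [40]
push(22) -> [40, 22]
peek()->22
pop()->22, [40]
push(9) -> [40, 9]
push(14) -> [40, 9, 14]
peek()->14

Final stack: [40, 9, 14]


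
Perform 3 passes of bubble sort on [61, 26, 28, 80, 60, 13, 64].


Initial: [61, 26, 28, 80, 60, 13, 64]
Pass 1: [26, 28, 61, 60, 13, 64, 80] (5 swaps)
Pass 2: [26, 28, 60, 13, 61, 64, 80] (2 swaps)
Pass 3: [26, 28, 13, 60, 61, 64, 80] (1 swaps)

After 3 passes: [26, 28, 13, 60, 61, 64, 80]


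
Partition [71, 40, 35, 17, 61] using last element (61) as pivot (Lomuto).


Pivot: 61
  40 <= 61: swap -> [40, 71, 35, 17, 61]
  35 <= 61: swap -> [40, 35, 71, 17, 61]
  17 <= 61: swap -> [40, 35, 17, 71, 61]
Place pivot at 3: [40, 35, 17, 61, 71]

Partitioned: [40, 35, 17, 61, 71]


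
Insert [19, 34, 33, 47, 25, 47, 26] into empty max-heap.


Insert 19: [19]
Insert 34: [34, 19]
Insert 33: [34, 19, 33]
Insert 47: [47, 34, 33, 19]
Insert 25: [47, 34, 33, 19, 25]
Insert 47: [47, 34, 47, 19, 25, 33]
Insert 26: [47, 34, 47, 19, 25, 33, 26]

Final heap: [47, 34, 47, 19, 25, 33, 26]


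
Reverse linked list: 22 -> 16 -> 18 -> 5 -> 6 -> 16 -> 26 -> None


Step 1: curr=22, set curr.next=prev(None) | reversed so far: 22
Step 2: curr=16, set curr.next=prev(22) | reversed so far: 16 -> 22
Step 3: curr=18, set curr.next=prev(16) | reversed so far: 18 -> 16 -> 22
Step 4: curr=5, set curr.next=prev(18) | reversed so far: 5 -> 18 -> 16 -> 22
Step 5: curr=6, set curr.next=prev(5) | reversed so far: 6 -> 5 -> 18 -> 16 -> 22
Step 6: curr=16, set curr.next=prev(6) | reversed so far: 16 -> 6 -> 5 -> 18 -> 16 -> 22
Step 7: curr=26, set curr.next=prev(16) | reversed so far: 26 -> 16 -> 6 -> 5 -> 18 -> 16 -> 22

26 -> 16 -> 6 -> 5 -> 18 -> 16 -> 22 -> None


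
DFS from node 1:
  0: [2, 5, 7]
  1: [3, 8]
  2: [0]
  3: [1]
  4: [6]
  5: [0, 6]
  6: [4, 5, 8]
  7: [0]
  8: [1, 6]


Visit 1, push [8, 3]
Visit 3, push []
Visit 8, push [6]
Visit 6, push [5, 4]
Visit 4, push []
Visit 5, push [0]
Visit 0, push [7, 2]
Visit 2, push []
Visit 7, push []

DFS order: [1, 3, 8, 6, 4, 5, 0, 2, 7]


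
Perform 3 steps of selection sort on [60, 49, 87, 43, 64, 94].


Initial: [60, 49, 87, 43, 64, 94]
Step 1: min=43 at 3
  Swap: [43, 49, 87, 60, 64, 94]
Step 2: min=49 at 1
  Swap: [43, 49, 87, 60, 64, 94]
Step 3: min=60 at 3
  Swap: [43, 49, 60, 87, 64, 94]

After 3 steps: [43, 49, 60, 87, 64, 94]


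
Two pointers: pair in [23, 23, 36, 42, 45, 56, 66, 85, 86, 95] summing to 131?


lo=0(23)+hi=9(95)=118
lo=1(23)+hi=9(95)=118
lo=2(36)+hi=9(95)=131

Yes: 36+95=131


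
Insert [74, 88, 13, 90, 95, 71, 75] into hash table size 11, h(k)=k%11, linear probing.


Insert 74: h=8 -> slot 8
Insert 88: h=0 -> slot 0
Insert 13: h=2 -> slot 2
Insert 90: h=2, 1 probes -> slot 3
Insert 95: h=7 -> slot 7
Insert 71: h=5 -> slot 5
Insert 75: h=9 -> slot 9

Table: [88, None, 13, 90, None, 71, None, 95, 74, 75, None]


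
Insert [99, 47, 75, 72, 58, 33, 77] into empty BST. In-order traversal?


Insert 99: root
Insert 47: L from 99
Insert 75: L from 99 -> R from 47
Insert 72: L from 99 -> R from 47 -> L from 75
Insert 58: L from 99 -> R from 47 -> L from 75 -> L from 72
Insert 33: L from 99 -> L from 47
Insert 77: L from 99 -> R from 47 -> R from 75

In-order: [33, 47, 58, 72, 75, 77, 99]


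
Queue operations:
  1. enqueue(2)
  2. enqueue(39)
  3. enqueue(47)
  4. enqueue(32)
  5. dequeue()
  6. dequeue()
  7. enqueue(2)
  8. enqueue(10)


enqueue(2) -> [2]
enqueue(39) -> [2, 39]
enqueue(47) -> [2, 39, 47]
enqueue(32) -> [2, 39, 47, 32]
dequeue()->2, [39, 47, 32]
dequeue()->39, [47, 32]
enqueue(2) -> [47, 32, 2]
enqueue(10) -> [47, 32, 2, 10]

Final queue: [47, 32, 2, 10]


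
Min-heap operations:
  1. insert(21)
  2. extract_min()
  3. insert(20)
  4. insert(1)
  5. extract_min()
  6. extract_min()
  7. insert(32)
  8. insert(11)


insert(21) -> [21]
extract_min()->21, []
insert(20) -> [20]
insert(1) -> [1, 20]
extract_min()->1, [20]
extract_min()->20, []
insert(32) -> [32]
insert(11) -> [11, 32]

Final heap: [11, 32]


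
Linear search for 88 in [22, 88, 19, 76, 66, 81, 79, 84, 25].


i=0: 22!=88
i=1: 88==88 found!

Found at 1, 2 comps


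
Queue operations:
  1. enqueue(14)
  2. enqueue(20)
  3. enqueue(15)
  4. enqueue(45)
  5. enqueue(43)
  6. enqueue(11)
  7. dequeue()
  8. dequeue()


enqueue(14) -> [14]
enqueue(20) -> [14, 20]
enqueue(15) -> [14, 20, 15]
enqueue(45) -> [14, 20, 15, 45]
enqueue(43) -> [14, 20, 15, 45, 43]
enqueue(11) -> [14, 20, 15, 45, 43, 11]
dequeue()->14, [20, 15, 45, 43, 11]
dequeue()->20, [15, 45, 43, 11]

Final queue: [15, 45, 43, 11]


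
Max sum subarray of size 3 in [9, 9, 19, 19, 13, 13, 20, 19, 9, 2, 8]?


[0:3]: 37
[1:4]: 47
[2:5]: 51
[3:6]: 45
[4:7]: 46
[5:8]: 52
[6:9]: 48
[7:10]: 30
[8:11]: 19

Max: 52 at [5:8]


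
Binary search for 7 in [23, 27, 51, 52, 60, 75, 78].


Step 1: lo=0, hi=6, mid=3, val=52
Step 2: lo=0, hi=2, mid=1, val=27
Step 3: lo=0, hi=0, mid=0, val=23

Not found


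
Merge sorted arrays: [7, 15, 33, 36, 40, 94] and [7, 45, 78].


Take 7 from A
Take 7 from B
Take 15 from A
Take 33 from A
Take 36 from A
Take 40 from A
Take 45 from B
Take 78 from B

Merged: [7, 7, 15, 33, 36, 40, 45, 78, 94]


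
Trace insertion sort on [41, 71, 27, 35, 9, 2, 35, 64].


Initial: [41, 71, 27, 35, 9, 2, 35, 64]
Insert 71: [41, 71, 27, 35, 9, 2, 35, 64]
Insert 27: [27, 41, 71, 35, 9, 2, 35, 64]
Insert 35: [27, 35, 41, 71, 9, 2, 35, 64]
Insert 9: [9, 27, 35, 41, 71, 2, 35, 64]
Insert 2: [2, 9, 27, 35, 41, 71, 35, 64]
Insert 35: [2, 9, 27, 35, 35, 41, 71, 64]
Insert 64: [2, 9, 27, 35, 35, 41, 64, 71]

Sorted: [2, 9, 27, 35, 35, 41, 64, 71]


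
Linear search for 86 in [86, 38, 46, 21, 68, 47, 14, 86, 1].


i=0: 86==86 found!

Found at 0, 1 comps


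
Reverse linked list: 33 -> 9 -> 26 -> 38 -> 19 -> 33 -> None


Step 1: curr=33, set curr.next=prev(None) | reversed so far: 33
Step 2: curr=9, set curr.next=prev(33) | reversed so far: 9 -> 33
Step 3: curr=26, set curr.next=prev(9) | reversed so far: 26 -> 9 -> 33
Step 4: curr=38, set curr.next=prev(26) | reversed so far: 38 -> 26 -> 9 -> 33
Step 5: curr=19, set curr.next=prev(38) | reversed so far: 19 -> 38 -> 26 -> 9 -> 33
Step 6: curr=33, set curr.next=prev(19) | reversed so far: 33 -> 19 -> 38 -> 26 -> 9 -> 33

33 -> 19 -> 38 -> 26 -> 9 -> 33 -> None


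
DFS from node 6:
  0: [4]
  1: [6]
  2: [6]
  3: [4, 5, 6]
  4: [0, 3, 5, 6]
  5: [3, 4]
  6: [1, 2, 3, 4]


Visit 6, push [4, 3, 2, 1]
Visit 1, push []
Visit 2, push []
Visit 3, push [5, 4]
Visit 4, push [5, 0]
Visit 0, push []
Visit 5, push []

DFS order: [6, 1, 2, 3, 4, 0, 5]


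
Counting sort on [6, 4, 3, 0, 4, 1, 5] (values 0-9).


Input: [6, 4, 3, 0, 4, 1, 5]
Counts: [1, 1, 0, 1, 2, 1, 1, 0, 0, 0]

Sorted: [0, 1, 3, 4, 4, 5, 6]


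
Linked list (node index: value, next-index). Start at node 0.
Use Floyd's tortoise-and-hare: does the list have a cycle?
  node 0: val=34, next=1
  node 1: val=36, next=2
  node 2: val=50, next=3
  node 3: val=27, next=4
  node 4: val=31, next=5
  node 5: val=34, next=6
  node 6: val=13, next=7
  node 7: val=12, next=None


Floyd's tortoise (slow, +1) and hare (fast, +2):
  init: slow=0, fast=0
  step 1: slow=1, fast=2
  step 2: slow=2, fast=4
  step 3: slow=3, fast=6
  step 4: fast 6->7->None, no cycle

Cycle: no


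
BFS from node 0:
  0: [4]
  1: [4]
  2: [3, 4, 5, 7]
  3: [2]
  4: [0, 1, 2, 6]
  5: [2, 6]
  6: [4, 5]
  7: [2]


Visit 0, enqueue [4]
Visit 4, enqueue [1, 2, 6]
Visit 1, enqueue []
Visit 2, enqueue [3, 5, 7]
Visit 6, enqueue []
Visit 3, enqueue []
Visit 5, enqueue []
Visit 7, enqueue []

BFS order: [0, 4, 1, 2, 6, 3, 5, 7]


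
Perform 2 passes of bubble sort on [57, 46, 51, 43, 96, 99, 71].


Initial: [57, 46, 51, 43, 96, 99, 71]
Pass 1: [46, 51, 43, 57, 96, 71, 99] (4 swaps)
Pass 2: [46, 43, 51, 57, 71, 96, 99] (2 swaps)

After 2 passes: [46, 43, 51, 57, 71, 96, 99]


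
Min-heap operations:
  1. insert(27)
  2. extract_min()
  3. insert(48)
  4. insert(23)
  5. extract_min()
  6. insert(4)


insert(27) -> [27]
extract_min()->27, []
insert(48) -> [48]
insert(23) -> [23, 48]
extract_min()->23, [48]
insert(4) -> [4, 48]

Final heap: [4, 48]


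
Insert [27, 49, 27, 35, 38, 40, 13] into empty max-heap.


Insert 27: [27]
Insert 49: [49, 27]
Insert 27: [49, 27, 27]
Insert 35: [49, 35, 27, 27]
Insert 38: [49, 38, 27, 27, 35]
Insert 40: [49, 38, 40, 27, 35, 27]
Insert 13: [49, 38, 40, 27, 35, 27, 13]

Final heap: [49, 38, 40, 27, 35, 27, 13]


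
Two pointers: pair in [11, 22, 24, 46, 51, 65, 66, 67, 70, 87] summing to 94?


lo=0(11)+hi=9(87)=98
lo=0(11)+hi=8(70)=81
lo=1(22)+hi=8(70)=92
lo=2(24)+hi=8(70)=94

Yes: 24+70=94


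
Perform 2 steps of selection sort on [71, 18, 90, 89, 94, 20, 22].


Initial: [71, 18, 90, 89, 94, 20, 22]
Step 1: min=18 at 1
  Swap: [18, 71, 90, 89, 94, 20, 22]
Step 2: min=20 at 5
  Swap: [18, 20, 90, 89, 94, 71, 22]

After 2 steps: [18, 20, 90, 89, 94, 71, 22]


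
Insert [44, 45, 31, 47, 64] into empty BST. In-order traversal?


Insert 44: root
Insert 45: R from 44
Insert 31: L from 44
Insert 47: R from 44 -> R from 45
Insert 64: R from 44 -> R from 45 -> R from 47

In-order: [31, 44, 45, 47, 64]


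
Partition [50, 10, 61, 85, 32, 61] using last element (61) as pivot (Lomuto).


Pivot: 61
  50 <= 61: advance i (no swap)
  10 <= 61: advance i (no swap)
  61 <= 61: advance i (no swap)
  32 <= 61: swap -> [50, 10, 61, 32, 85, 61]
Place pivot at 4: [50, 10, 61, 32, 61, 85]

Partitioned: [50, 10, 61, 32, 61, 85]


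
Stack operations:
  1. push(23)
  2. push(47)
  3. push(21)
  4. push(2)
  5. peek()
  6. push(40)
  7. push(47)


push(23) -> [23]
push(47) -> [23, 47]
push(21) -> [23, 47, 21]
push(2) -> [23, 47, 21, 2]
peek()->2
push(40) -> [23, 47, 21, 2, 40]
push(47) -> [23, 47, 21, 2, 40, 47]

Final stack: [23, 47, 21, 2, 40, 47]


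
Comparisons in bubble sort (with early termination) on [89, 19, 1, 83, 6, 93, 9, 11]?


Algorithm: bubble sort (with early termination)
Input: [89, 19, 1, 83, 6, 93, 9, 11]
Sorted: [1, 6, 9, 11, 19, 83, 89, 93]

25


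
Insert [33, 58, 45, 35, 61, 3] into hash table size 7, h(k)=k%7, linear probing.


Insert 33: h=5 -> slot 5
Insert 58: h=2 -> slot 2
Insert 45: h=3 -> slot 3
Insert 35: h=0 -> slot 0
Insert 61: h=5, 1 probes -> slot 6
Insert 3: h=3, 1 probes -> slot 4

Table: [35, None, 58, 45, 3, 33, 61]


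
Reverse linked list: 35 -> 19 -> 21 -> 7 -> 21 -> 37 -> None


Step 1: curr=35, set curr.next=prev(None) | reversed so far: 35
Step 2: curr=19, set curr.next=prev(35) | reversed so far: 19 -> 35
Step 3: curr=21, set curr.next=prev(19) | reversed so far: 21 -> 19 -> 35
Step 4: curr=7, set curr.next=prev(21) | reversed so far: 7 -> 21 -> 19 -> 35
Step 5: curr=21, set curr.next=prev(7) | reversed so far: 21 -> 7 -> 21 -> 19 -> 35
Step 6: curr=37, set curr.next=prev(21) | reversed so far: 37 -> 21 -> 7 -> 21 -> 19 -> 35

37 -> 21 -> 7 -> 21 -> 19 -> 35 -> None


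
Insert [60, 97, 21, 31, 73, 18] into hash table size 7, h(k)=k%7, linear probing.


Insert 60: h=4 -> slot 4
Insert 97: h=6 -> slot 6
Insert 21: h=0 -> slot 0
Insert 31: h=3 -> slot 3
Insert 73: h=3, 2 probes -> slot 5
Insert 18: h=4, 4 probes -> slot 1

Table: [21, 18, None, 31, 60, 73, 97]


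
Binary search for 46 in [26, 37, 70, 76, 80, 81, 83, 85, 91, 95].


Step 1: lo=0, hi=9, mid=4, val=80
Step 2: lo=0, hi=3, mid=1, val=37
Step 3: lo=2, hi=3, mid=2, val=70

Not found


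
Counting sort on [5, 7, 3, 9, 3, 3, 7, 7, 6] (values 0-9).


Input: [5, 7, 3, 9, 3, 3, 7, 7, 6]
Counts: [0, 0, 0, 3, 0, 1, 1, 3, 0, 1]

Sorted: [3, 3, 3, 5, 6, 7, 7, 7, 9]


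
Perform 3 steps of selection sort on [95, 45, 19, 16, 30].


Initial: [95, 45, 19, 16, 30]
Step 1: min=16 at 3
  Swap: [16, 45, 19, 95, 30]
Step 2: min=19 at 2
  Swap: [16, 19, 45, 95, 30]
Step 3: min=30 at 4
  Swap: [16, 19, 30, 95, 45]

After 3 steps: [16, 19, 30, 95, 45]


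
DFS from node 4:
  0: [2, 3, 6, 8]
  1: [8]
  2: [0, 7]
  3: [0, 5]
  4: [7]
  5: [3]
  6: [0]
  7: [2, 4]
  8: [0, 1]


Visit 4, push [7]
Visit 7, push [2]
Visit 2, push [0]
Visit 0, push [8, 6, 3]
Visit 3, push [5]
Visit 5, push []
Visit 6, push []
Visit 8, push [1]
Visit 1, push []

DFS order: [4, 7, 2, 0, 3, 5, 6, 8, 1]


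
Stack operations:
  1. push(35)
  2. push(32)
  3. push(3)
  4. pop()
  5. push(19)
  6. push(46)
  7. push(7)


push(35) -> [35]
push(32) -> [35, 32]
push(3) -> [35, 32, 3]
pop()->3, [35, 32]
push(19) -> [35, 32, 19]
push(46) -> [35, 32, 19, 46]
push(7) -> [35, 32, 19, 46, 7]

Final stack: [35, 32, 19, 46, 7]


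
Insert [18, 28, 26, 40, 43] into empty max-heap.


Insert 18: [18]
Insert 28: [28, 18]
Insert 26: [28, 18, 26]
Insert 40: [40, 28, 26, 18]
Insert 43: [43, 40, 26, 18, 28]

Final heap: [43, 40, 26, 18, 28]


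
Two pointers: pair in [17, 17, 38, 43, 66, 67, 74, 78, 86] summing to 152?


lo=0(17)+hi=8(86)=103
lo=1(17)+hi=8(86)=103
lo=2(38)+hi=8(86)=124
lo=3(43)+hi=8(86)=129
lo=4(66)+hi=8(86)=152

Yes: 66+86=152


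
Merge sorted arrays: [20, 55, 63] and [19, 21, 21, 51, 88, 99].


Take 19 from B
Take 20 from A
Take 21 from B
Take 21 from B
Take 51 from B
Take 55 from A
Take 63 from A

Merged: [19, 20, 21, 21, 51, 55, 63, 88, 99]


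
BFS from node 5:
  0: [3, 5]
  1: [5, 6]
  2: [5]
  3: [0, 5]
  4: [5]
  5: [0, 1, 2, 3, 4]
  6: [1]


Visit 5, enqueue [0, 1, 2, 3, 4]
Visit 0, enqueue []
Visit 1, enqueue [6]
Visit 2, enqueue []
Visit 3, enqueue []
Visit 4, enqueue []
Visit 6, enqueue []

BFS order: [5, 0, 1, 2, 3, 4, 6]


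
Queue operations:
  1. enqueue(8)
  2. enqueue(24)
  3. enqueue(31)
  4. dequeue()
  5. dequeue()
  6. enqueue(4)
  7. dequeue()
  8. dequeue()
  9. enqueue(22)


enqueue(8) -> [8]
enqueue(24) -> [8, 24]
enqueue(31) -> [8, 24, 31]
dequeue()->8, [24, 31]
dequeue()->24, [31]
enqueue(4) -> [31, 4]
dequeue()->31, [4]
dequeue()->4, []
enqueue(22) -> [22]

Final queue: [22]


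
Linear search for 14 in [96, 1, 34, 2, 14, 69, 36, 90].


i=0: 96!=14
i=1: 1!=14
i=2: 34!=14
i=3: 2!=14
i=4: 14==14 found!

Found at 4, 5 comps


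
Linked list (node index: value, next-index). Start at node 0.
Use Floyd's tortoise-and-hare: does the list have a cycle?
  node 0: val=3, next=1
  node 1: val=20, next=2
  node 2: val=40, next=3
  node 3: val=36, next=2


Floyd's tortoise (slow, +1) and hare (fast, +2):
  init: slow=0, fast=0
  step 1: slow=1, fast=2
  step 2: slow=2, fast=2
  slow == fast at node 2: cycle detected

Cycle: yes


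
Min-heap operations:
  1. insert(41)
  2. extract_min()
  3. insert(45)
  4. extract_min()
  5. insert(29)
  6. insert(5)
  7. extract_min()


insert(41) -> [41]
extract_min()->41, []
insert(45) -> [45]
extract_min()->45, []
insert(29) -> [29]
insert(5) -> [5, 29]
extract_min()->5, [29]

Final heap: [29]


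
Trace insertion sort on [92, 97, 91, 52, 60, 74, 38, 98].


Initial: [92, 97, 91, 52, 60, 74, 38, 98]
Insert 97: [92, 97, 91, 52, 60, 74, 38, 98]
Insert 91: [91, 92, 97, 52, 60, 74, 38, 98]
Insert 52: [52, 91, 92, 97, 60, 74, 38, 98]
Insert 60: [52, 60, 91, 92, 97, 74, 38, 98]
Insert 74: [52, 60, 74, 91, 92, 97, 38, 98]
Insert 38: [38, 52, 60, 74, 91, 92, 97, 98]
Insert 98: [38, 52, 60, 74, 91, 92, 97, 98]

Sorted: [38, 52, 60, 74, 91, 92, 97, 98]


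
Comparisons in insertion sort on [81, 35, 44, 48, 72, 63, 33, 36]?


Algorithm: insertion sort
Input: [81, 35, 44, 48, 72, 63, 33, 36]
Sorted: [33, 35, 36, 44, 48, 63, 72, 81]

22


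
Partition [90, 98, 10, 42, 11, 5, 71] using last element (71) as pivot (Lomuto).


Pivot: 71
  10 <= 71: swap -> [10, 98, 90, 42, 11, 5, 71]
  42 <= 71: swap -> [10, 42, 90, 98, 11, 5, 71]
  11 <= 71: swap -> [10, 42, 11, 98, 90, 5, 71]
  5 <= 71: swap -> [10, 42, 11, 5, 90, 98, 71]
Place pivot at 4: [10, 42, 11, 5, 71, 98, 90]

Partitioned: [10, 42, 11, 5, 71, 98, 90]


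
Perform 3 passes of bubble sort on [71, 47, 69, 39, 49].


Initial: [71, 47, 69, 39, 49]
Pass 1: [47, 69, 39, 49, 71] (4 swaps)
Pass 2: [47, 39, 49, 69, 71] (2 swaps)
Pass 3: [39, 47, 49, 69, 71] (1 swaps)

After 3 passes: [39, 47, 49, 69, 71]


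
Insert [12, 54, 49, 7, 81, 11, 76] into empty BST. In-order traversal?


Insert 12: root
Insert 54: R from 12
Insert 49: R from 12 -> L from 54
Insert 7: L from 12
Insert 81: R from 12 -> R from 54
Insert 11: L from 12 -> R from 7
Insert 76: R from 12 -> R from 54 -> L from 81

In-order: [7, 11, 12, 49, 54, 76, 81]


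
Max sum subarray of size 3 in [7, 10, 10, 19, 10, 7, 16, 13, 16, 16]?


[0:3]: 27
[1:4]: 39
[2:5]: 39
[3:6]: 36
[4:7]: 33
[5:8]: 36
[6:9]: 45
[7:10]: 45

Max: 45 at [6:9]


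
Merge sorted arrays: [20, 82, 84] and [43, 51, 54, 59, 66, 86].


Take 20 from A
Take 43 from B
Take 51 from B
Take 54 from B
Take 59 from B
Take 66 from B
Take 82 from A
Take 84 from A

Merged: [20, 43, 51, 54, 59, 66, 82, 84, 86]


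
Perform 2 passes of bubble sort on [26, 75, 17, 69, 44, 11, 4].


Initial: [26, 75, 17, 69, 44, 11, 4]
Pass 1: [26, 17, 69, 44, 11, 4, 75] (5 swaps)
Pass 2: [17, 26, 44, 11, 4, 69, 75] (4 swaps)

After 2 passes: [17, 26, 44, 11, 4, 69, 75]


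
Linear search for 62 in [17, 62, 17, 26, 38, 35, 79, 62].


i=0: 17!=62
i=1: 62==62 found!

Found at 1, 2 comps


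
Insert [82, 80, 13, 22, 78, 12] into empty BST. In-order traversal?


Insert 82: root
Insert 80: L from 82
Insert 13: L from 82 -> L from 80
Insert 22: L from 82 -> L from 80 -> R from 13
Insert 78: L from 82 -> L from 80 -> R from 13 -> R from 22
Insert 12: L from 82 -> L from 80 -> L from 13

In-order: [12, 13, 22, 78, 80, 82]


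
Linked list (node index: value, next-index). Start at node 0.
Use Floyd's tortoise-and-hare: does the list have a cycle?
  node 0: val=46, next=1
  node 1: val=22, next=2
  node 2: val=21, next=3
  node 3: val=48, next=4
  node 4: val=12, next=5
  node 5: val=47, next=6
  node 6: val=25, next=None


Floyd's tortoise (slow, +1) and hare (fast, +2):
  init: slow=0, fast=0
  step 1: slow=1, fast=2
  step 2: slow=2, fast=4
  step 3: slow=3, fast=6
  step 4: fast -> None, no cycle

Cycle: no
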